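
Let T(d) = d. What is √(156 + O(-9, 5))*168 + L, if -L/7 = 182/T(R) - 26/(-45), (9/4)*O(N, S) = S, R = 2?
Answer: -28847/45 + 224*√89 ≈ 1472.2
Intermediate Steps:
O(N, S) = 4*S/9
L = -28847/45 (L = -7*(182/2 - 26/(-45)) = -7*(182*(½) - 26*(-1/45)) = -7*(91 + 26/45) = -7*4121/45 = -28847/45 ≈ -641.04)
√(156 + O(-9, 5))*168 + L = √(156 + (4/9)*5)*168 - 28847/45 = √(156 + 20/9)*168 - 28847/45 = √(1424/9)*168 - 28847/45 = (4*√89/3)*168 - 28847/45 = 224*√89 - 28847/45 = -28847/45 + 224*√89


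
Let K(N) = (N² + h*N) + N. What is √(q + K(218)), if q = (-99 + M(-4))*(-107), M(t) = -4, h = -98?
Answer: √37399 ≈ 193.39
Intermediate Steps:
q = 11021 (q = (-99 - 4)*(-107) = -103*(-107) = 11021)
K(N) = N² - 97*N (K(N) = (N² - 98*N) + N = N² - 97*N)
√(q + K(218)) = √(11021 + 218*(-97 + 218)) = √(11021 + 218*121) = √(11021 + 26378) = √37399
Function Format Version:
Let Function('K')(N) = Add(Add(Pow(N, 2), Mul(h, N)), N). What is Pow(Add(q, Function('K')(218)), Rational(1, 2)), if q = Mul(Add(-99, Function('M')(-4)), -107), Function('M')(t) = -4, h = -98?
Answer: Pow(37399, Rational(1, 2)) ≈ 193.39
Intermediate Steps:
q = 11021 (q = Mul(Add(-99, -4), -107) = Mul(-103, -107) = 11021)
Function('K')(N) = Add(Pow(N, 2), Mul(-97, N)) (Function('K')(N) = Add(Add(Pow(N, 2), Mul(-98, N)), N) = Add(Pow(N, 2), Mul(-97, N)))
Pow(Add(q, Function('K')(218)), Rational(1, 2)) = Pow(Add(11021, Mul(218, Add(-97, 218))), Rational(1, 2)) = Pow(Add(11021, Mul(218, 121)), Rational(1, 2)) = Pow(Add(11021, 26378), Rational(1, 2)) = Pow(37399, Rational(1, 2))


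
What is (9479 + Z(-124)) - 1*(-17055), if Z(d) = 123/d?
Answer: 3290093/124 ≈ 26533.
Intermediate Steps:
(9479 + Z(-124)) - 1*(-17055) = (9479 + 123/(-124)) - 1*(-17055) = (9479 + 123*(-1/124)) + 17055 = (9479 - 123/124) + 17055 = 1175273/124 + 17055 = 3290093/124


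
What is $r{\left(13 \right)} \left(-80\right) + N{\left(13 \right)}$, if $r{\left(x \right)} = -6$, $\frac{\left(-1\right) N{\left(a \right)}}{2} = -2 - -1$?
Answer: $482$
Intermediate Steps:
$N{\left(a \right)} = 2$ ($N{\left(a \right)} = - 2 \left(-2 - -1\right) = - 2 \left(-2 + 1\right) = \left(-2\right) \left(-1\right) = 2$)
$r{\left(13 \right)} \left(-80\right) + N{\left(13 \right)} = \left(-6\right) \left(-80\right) + 2 = 480 + 2 = 482$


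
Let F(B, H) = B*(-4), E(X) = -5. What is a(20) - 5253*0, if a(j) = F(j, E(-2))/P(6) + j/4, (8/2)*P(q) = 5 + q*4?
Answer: -175/29 ≈ -6.0345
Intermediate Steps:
P(q) = 5/4 + q (P(q) = (5 + q*4)/4 = (5 + 4*q)/4 = 5/4 + q)
F(B, H) = -4*B
a(j) = -35*j/116 (a(j) = (-4*j)/(5/4 + 6) + j/4 = (-4*j)/(29/4) + j*(¼) = -4*j*(4/29) + j/4 = -16*j/29 + j/4 = -35*j/116)
a(20) - 5253*0 = -35/116*20 - 5253*0 = -175/29 - 309*0 = -175/29 + 0 = -175/29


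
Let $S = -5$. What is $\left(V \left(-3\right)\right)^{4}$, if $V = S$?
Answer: $50625$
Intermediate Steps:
$V = -5$
$\left(V \left(-3\right)\right)^{4} = \left(\left(-5\right) \left(-3\right)\right)^{4} = 15^{4} = 50625$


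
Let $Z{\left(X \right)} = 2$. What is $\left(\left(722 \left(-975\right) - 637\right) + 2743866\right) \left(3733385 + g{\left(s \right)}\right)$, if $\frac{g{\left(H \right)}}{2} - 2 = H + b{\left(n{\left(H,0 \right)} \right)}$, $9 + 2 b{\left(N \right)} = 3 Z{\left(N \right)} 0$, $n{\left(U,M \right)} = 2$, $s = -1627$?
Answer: $7606767619154$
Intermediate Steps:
$b{\left(N \right)} = - \frac{9}{2}$ ($b{\left(N \right)} = - \frac{9}{2} + \frac{3 \cdot 2 \cdot 0}{2} = - \frac{9}{2} + \frac{6 \cdot 0}{2} = - \frac{9}{2} + \frac{1}{2} \cdot 0 = - \frac{9}{2} + 0 = - \frac{9}{2}$)
$g{\left(H \right)} = -5 + 2 H$ ($g{\left(H \right)} = 4 + 2 \left(H - \frac{9}{2}\right) = 4 + 2 \left(- \frac{9}{2} + H\right) = 4 + \left(-9 + 2 H\right) = -5 + 2 H$)
$\left(\left(722 \left(-975\right) - 637\right) + 2743866\right) \left(3733385 + g{\left(s \right)}\right) = \left(\left(722 \left(-975\right) - 637\right) + 2743866\right) \left(3733385 + \left(-5 + 2 \left(-1627\right)\right)\right) = \left(\left(-703950 - 637\right) + 2743866\right) \left(3733385 - 3259\right) = \left(-704587 + 2743866\right) \left(3733385 - 3259\right) = 2039279 \cdot 3730126 = 7606767619154$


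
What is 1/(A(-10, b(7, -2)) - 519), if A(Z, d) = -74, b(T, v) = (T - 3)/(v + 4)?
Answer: -1/593 ≈ -0.0016863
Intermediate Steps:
b(T, v) = (-3 + T)/(4 + v)
1/(A(-10, b(7, -2)) - 519) = 1/(-74 - 519) = 1/(-593) = -1/593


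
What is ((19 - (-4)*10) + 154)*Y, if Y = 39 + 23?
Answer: 13206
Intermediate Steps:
Y = 62
((19 - (-4)*10) + 154)*Y = ((19 - (-4)*10) + 154)*62 = ((19 - 1*(-40)) + 154)*62 = ((19 + 40) + 154)*62 = (59 + 154)*62 = 213*62 = 13206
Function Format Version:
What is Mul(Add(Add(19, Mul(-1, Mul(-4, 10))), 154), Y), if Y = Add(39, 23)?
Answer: 13206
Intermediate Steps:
Y = 62
Mul(Add(Add(19, Mul(-1, Mul(-4, 10))), 154), Y) = Mul(Add(Add(19, Mul(-1, Mul(-4, 10))), 154), 62) = Mul(Add(Add(19, Mul(-1, -40)), 154), 62) = Mul(Add(Add(19, 40), 154), 62) = Mul(Add(59, 154), 62) = Mul(213, 62) = 13206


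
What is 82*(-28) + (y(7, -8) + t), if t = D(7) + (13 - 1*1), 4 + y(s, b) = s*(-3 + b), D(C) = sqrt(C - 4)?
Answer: -2365 + sqrt(3) ≈ -2363.3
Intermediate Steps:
D(C) = sqrt(-4 + C)
y(s, b) = -4 + s*(-3 + b)
t = 12 + sqrt(3) (t = sqrt(-4 + 7) + (13 - 1*1) = sqrt(3) + (13 - 1) = sqrt(3) + 12 = 12 + sqrt(3) ≈ 13.732)
82*(-28) + (y(7, -8) + t) = 82*(-28) + ((-4 - 3*7 - 8*7) + (12 + sqrt(3))) = -2296 + ((-4 - 21 - 56) + (12 + sqrt(3))) = -2296 + (-81 + (12 + sqrt(3))) = -2296 + (-69 + sqrt(3)) = -2365 + sqrt(3)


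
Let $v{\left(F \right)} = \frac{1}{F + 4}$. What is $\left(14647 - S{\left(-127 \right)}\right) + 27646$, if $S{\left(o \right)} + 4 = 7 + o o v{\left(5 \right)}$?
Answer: $\frac{364481}{9} \approx 40498.0$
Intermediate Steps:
$v{\left(F \right)} = \frac{1}{4 + F}$
$S{\left(o \right)} = 3 + \frac{o^{2}}{9}$ ($S{\left(o \right)} = -4 + \left(7 + \frac{o o}{4 + 5}\right) = -4 + \left(7 + \frac{o^{2}}{9}\right) = 3 + \frac{o^{2}}{9}$)
$\left(14647 - S{\left(-127 \right)}\right) + 27646 = \left(14647 - \left(3 + \frac{\left(-127\right)^{2}}{9}\right)\right) + 27646 = \left(14647 - \left(3 + \frac{1}{9} \cdot 16129\right)\right) + 27646 = \left(14647 - \left(3 + \frac{16129}{9}\right)\right) + 27646 = \left(14647 - \frac{16156}{9}\right) + 27646 = \frac{115667}{9} + 27646 = \frac{364481}{9}$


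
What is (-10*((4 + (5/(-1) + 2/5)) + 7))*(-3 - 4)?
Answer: 448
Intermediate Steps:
(-10*((4 + (5/(-1) + 2/5)) + 7))*(-3 - 4) = -10*((4 + (5*(-1) + 2*(⅕))) + 7)*(-7) = -10*((4 + (-5 + ⅖)) + 7)*(-7) = -10*((4 - 23/5) + 7)*(-7) = -10*(-⅗ + 7)*(-7) = -10*32/5*(-7) = -64*(-7) = 448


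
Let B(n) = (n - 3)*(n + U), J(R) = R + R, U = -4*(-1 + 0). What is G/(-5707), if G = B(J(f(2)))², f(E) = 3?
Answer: -900/5707 ≈ -0.15770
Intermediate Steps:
U = 4 (U = -4*(-1) = 4)
J(R) = 2*R
B(n) = (-3 + n)*(4 + n) (B(n) = (n - 3)*(n + 4) = (-3 + n)*(4 + n))
G = 900 (G = (-12 + 2*3 + (2*3)²)² = (-12 + 6 + 6²)² = (-12 + 6 + 36)² = 30² = 900)
G/(-5707) = 900/(-5707) = 900*(-1/5707) = -900/5707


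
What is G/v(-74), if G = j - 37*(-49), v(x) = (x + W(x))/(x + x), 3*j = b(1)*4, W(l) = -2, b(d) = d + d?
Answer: 201539/57 ≈ 3535.8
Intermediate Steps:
b(d) = 2*d
j = 8/3 (j = ((2*1)*4)/3 = (2*4)/3 = (1/3)*8 = 8/3 ≈ 2.6667)
v(x) = (-2 + x)/(2*x) (v(x) = (x - 2)/(x + x) = (-2 + x)/((2*x)) = (-2 + x)*(1/(2*x)) = (-2 + x)/(2*x))
G = 5447/3 (G = 8/3 - 37*(-49) = 8/3 + 1813 = 5447/3 ≈ 1815.7)
G/v(-74) = 5447/(3*(((1/2)*(-2 - 74)/(-74)))) = 5447/(3*(((1/2)*(-1/74)*(-76)))) = 5447/(3*(19/37)) = (5447/3)*(37/19) = 201539/57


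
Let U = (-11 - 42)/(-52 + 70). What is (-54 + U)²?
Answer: 1050625/324 ≈ 3242.7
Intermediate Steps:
U = -53/18 ≈ -2.9444
(-54 + U)² = (-54 - 53/18)² = (-1025/18)² = 1050625/324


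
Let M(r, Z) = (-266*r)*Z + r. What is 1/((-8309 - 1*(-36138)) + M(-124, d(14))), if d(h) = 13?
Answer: 1/456497 ≈ 2.1906e-6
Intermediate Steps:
M(r, Z) = r - 266*Z*r (M(r, Z) = -266*Z*r + r = r - 266*Z*r)
1/((-8309 - 1*(-36138)) + M(-124, d(14))) = 1/((-8309 - 1*(-36138)) - 124*(1 - 266*13)) = 1/((-8309 + 36138) - 124*(1 - 3458)) = 1/(27829 - 124*(-3457)) = 1/(27829 + 428668) = 1/456497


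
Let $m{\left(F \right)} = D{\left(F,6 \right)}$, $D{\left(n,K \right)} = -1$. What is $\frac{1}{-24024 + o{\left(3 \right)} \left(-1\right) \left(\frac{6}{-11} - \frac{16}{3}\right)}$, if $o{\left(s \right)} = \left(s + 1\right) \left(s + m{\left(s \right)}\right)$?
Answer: $- \frac{33}{791240} \approx -4.1707 \cdot 10^{-5}$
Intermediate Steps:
$m{\left(F \right)} = -1$
$o{\left(s \right)} = \left(1 + s\right) \left(-1 + s\right)$ ($o{\left(s \right)} = \left(s + 1\right) \left(s - 1\right) = \left(1 + s\right) \left(-1 + s\right)$)
$\frac{1}{-24024 + o{\left(3 \right)} \left(-1\right) \left(\frac{6}{-11} - \frac{16}{3}\right)} = \frac{1}{-24024 + \left(-1 + 3^{2}\right) \left(-1\right) \left(\frac{6}{-11} - \frac{16}{3}\right)} = \frac{1}{-24024 + \left(-1 + 9\right) \left(-1\right) \left(6 \left(- \frac{1}{11}\right) - \frac{16}{3}\right)} = \frac{1}{-24024 + 8 \left(-1\right) \left(- \frac{6}{11} - \frac{16}{3}\right)} = \frac{1}{-24024 - - \frac{1552}{33}} = \frac{1}{-24024 + \frac{1552}{33}} = \frac{1}{- \frac{791240}{33}} = - \frac{33}{791240}$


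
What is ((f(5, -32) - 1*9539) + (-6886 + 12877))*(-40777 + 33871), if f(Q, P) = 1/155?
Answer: 3797878734/155 ≈ 2.4502e+7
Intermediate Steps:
f(Q, P) = 1/155
((f(5, -32) - 1*9539) + (-6886 + 12877))*(-40777 + 33871) = ((1/155 - 1*9539) + (-6886 + 12877))*(-40777 + 33871) = ((1/155 - 9539) + 5991)*(-6906) = (-1478544/155 + 5991)*(-6906) = -549939/155*(-6906) = 3797878734/155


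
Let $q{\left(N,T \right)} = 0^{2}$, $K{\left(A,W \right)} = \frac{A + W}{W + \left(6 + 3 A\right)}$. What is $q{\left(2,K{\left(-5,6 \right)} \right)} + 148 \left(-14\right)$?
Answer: $-2072$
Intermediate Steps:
$K{\left(A,W \right)} = \frac{A + W}{6 + W + 3 A}$
$q{\left(N,T \right)} = 0$
$q{\left(2,K{\left(-5,6 \right)} \right)} + 148 \left(-14\right) = 0 + 148 \left(-14\right) = 0 - 2072 = -2072$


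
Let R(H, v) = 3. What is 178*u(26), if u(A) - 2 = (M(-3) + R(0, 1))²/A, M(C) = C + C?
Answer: 5429/13 ≈ 417.62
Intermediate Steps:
M(C) = 2*C
u(A) = 2 + 9/A (u(A) = 2 + (2*(-3) + 3)²/A = 2 + (-6 + 3)²/A = 2 + (-3)²/A = 2 + 9/A)
178*u(26) = 178*(2 + 9/26) = 178*(61/26) = 5429/13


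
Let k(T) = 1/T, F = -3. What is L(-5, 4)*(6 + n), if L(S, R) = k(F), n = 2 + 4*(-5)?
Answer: 4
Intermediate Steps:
n = -18 (n = 2 - 20 = -18)
L(S, R) = -⅓ (L(S, R) = 1/(-3) = -⅓)
L(-5, 4)*(6 + n) = -(6 - 18)/3 = -⅓*(-12) = 4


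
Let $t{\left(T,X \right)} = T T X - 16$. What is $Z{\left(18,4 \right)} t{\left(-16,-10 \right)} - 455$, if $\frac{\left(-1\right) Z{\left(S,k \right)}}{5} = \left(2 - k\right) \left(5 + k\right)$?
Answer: $-232295$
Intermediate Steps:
$t{\left(T,X \right)} = -16 + X T^{2}$ ($t{\left(T,X \right)} = T^{2} X - 16 = X T^{2} - 16 = -16 + X T^{2}$)
$Z{\left(S,k \right)} = - 5 \left(2 - k\right) \left(5 + k\right)$
$Z{\left(18,4 \right)} t{\left(-16,-10 \right)} - 455 = \left(-50 + 5 \cdot 4^{2} + 15 \cdot 4\right) \left(-16 - 10 \left(-16\right)^{2}\right) - 455 = \left(-50 + 5 \cdot 16 + 60\right) \left(-16 - 2560\right) - 455 = \left(-50 + 80 + 60\right) \left(-16 - 2560\right) - 455 = 90 \left(-2576\right) - 455 = -231840 - 455 = -232295$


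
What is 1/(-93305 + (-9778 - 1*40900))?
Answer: -1/143983 ≈ -6.9453e-6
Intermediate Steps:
1/(-93305 + (-9778 - 1*40900)) = 1/(-93305 + (-9778 - 40900)) = 1/(-93305 - 50678) = 1/(-143983) = -1/143983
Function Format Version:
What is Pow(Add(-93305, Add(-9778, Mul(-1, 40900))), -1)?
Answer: Rational(-1, 143983) ≈ -6.9453e-6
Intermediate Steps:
Pow(Add(-93305, Add(-9778, Mul(-1, 40900))), -1) = Pow(Add(-93305, Add(-9778, -40900)), -1) = Pow(Add(-93305, -50678), -1) = Pow(-143983, -1) = Rational(-1, 143983)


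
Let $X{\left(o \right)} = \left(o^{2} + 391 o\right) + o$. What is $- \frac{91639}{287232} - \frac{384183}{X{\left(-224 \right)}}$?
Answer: $\frac{139194131}{14074368} \approx 9.8899$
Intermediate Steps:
$X{\left(o \right)} = o^{2} + 392 o$
$- \frac{91639}{287232} - \frac{384183}{X{\left(-224 \right)}} = - \frac{91639}{287232} - \frac{384183}{\left(-224\right) \left(392 - 224\right)} = \left(-91639\right) \frac{1}{287232} - \frac{384183}{\left(-224\right) 168} = - \frac{91639}{287232} - \frac{384183}{-37632} = - \frac{91639}{287232} - - \frac{128061}{12544} = - \frac{91639}{287232} + \frac{128061}{12544} = \frac{139194131}{14074368}$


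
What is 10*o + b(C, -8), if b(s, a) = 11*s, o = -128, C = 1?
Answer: -1269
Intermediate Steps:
10*o + b(C, -8) = 10*(-128) + 11*1 = -1280 + 11 = -1269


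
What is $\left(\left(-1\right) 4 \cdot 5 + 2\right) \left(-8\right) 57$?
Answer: $8208$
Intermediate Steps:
$\left(\left(-1\right) 4 \cdot 5 + 2\right) \left(-8\right) 57 = \left(\left(-4\right) 5 + 2\right) \left(-8\right) 57 = \left(-20 + 2\right) \left(-8\right) 57 = \left(-18\right) \left(-8\right) 57 = 144 \cdot 57 = 8208$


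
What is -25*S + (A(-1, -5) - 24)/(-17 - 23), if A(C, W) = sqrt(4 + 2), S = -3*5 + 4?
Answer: 1378/5 - sqrt(6)/40 ≈ 275.54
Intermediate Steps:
S = -11 (S = -15 + 4 = -11)
A(C, W) = sqrt(6)
-25*S + (A(-1, -5) - 24)/(-17 - 23) = -25*(-11) + (sqrt(6) - 24)/(-17 - 23) = 275 + (-24 + sqrt(6))/(-40) = 275 + (-24 + sqrt(6))*(-1/40) = 275 + (3/5 - sqrt(6)/40) = 1378/5 - sqrt(6)/40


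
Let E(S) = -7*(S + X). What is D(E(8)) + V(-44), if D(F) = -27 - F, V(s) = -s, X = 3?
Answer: 94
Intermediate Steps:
E(S) = -21 - 7*S (E(S) = -7*(S + 3) = -7*(3 + S) = -21 - 7*S)
D(E(8)) + V(-44) = (-27 - (-21 - 7*8)) - 1*(-44) = (-27 - (-21 - 56)) + 44 = (-27 - 1*(-77)) + 44 = (-27 + 77) + 44 = 50 + 44 = 94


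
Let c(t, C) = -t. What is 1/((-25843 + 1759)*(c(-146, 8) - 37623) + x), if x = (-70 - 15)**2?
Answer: 1/902603293 ≈ 1.1079e-9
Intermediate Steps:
x = 7225 (x = (-85)**2 = 7225)
1/((-25843 + 1759)*(c(-146, 8) - 37623) + x) = 1/((-25843 + 1759)*(-1*(-146) - 37623) + 7225) = 1/(-24084*(146 - 37623) + 7225) = 1/(-24084*(-37477) + 7225) = 1/(902596068 + 7225) = 1/902603293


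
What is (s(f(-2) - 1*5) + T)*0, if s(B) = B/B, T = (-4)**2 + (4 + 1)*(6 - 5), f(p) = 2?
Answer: 0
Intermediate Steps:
T = 21 (T = 16 + 5*1 = 16 + 5 = 21)
s(B) = 1
(s(f(-2) - 1*5) + T)*0 = (1 + 21)*0 = 22*0 = 0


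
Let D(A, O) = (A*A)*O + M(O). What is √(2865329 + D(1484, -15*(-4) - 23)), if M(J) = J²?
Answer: √84350170 ≈ 9184.2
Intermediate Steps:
D(A, O) = O² + O*A² (D(A, O) = (A*A)*O + O² = A²*O + O² = O*A² + O² = O² + O*A²)
√(2865329 + D(1484, -15*(-4) - 23)) = √(2865329 + (-15*(-4) - 23)*((-15*(-4) - 23) + 1484²)) = √(2865329 + (60 - 23)*((60 - 23) + 2202256)) = √(2865329 + 37*(37 + 2202256)) = √(2865329 + 37*2202293) = √(2865329 + 81484841) = √84350170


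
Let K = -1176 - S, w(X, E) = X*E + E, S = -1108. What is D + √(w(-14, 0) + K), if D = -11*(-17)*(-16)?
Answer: -2992 + 2*I*√17 ≈ -2992.0 + 8.2462*I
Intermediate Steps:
w(X, E) = E + E*X (w(X, E) = E*X + E = E + E*X)
K = -68 (K = -1176 - 1*(-1108) = -1176 + 1108 = -68)
D = -2992 (D = 187*(-16) = -2992)
D + √(w(-14, 0) + K) = -2992 + √(0*(1 - 14) - 68) = -2992 + √(0*(-13) - 68) = -2992 + √(0 - 68) = -2992 + √(-68) = -2992 + 2*I*√17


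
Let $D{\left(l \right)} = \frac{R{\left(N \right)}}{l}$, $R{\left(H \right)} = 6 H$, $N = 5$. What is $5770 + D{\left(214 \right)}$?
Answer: $\frac{617405}{107} \approx 5770.1$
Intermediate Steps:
$D{\left(l \right)} = \frac{30}{l}$ ($D{\left(l \right)} = \frac{6 \cdot 5}{l} = \frac{30}{l}$)
$5770 + D{\left(214 \right)} = 5770 + \frac{30}{214} = 5770 + 30 \cdot \frac{1}{214} = 5770 + \frac{15}{107} = \frac{617405}{107}$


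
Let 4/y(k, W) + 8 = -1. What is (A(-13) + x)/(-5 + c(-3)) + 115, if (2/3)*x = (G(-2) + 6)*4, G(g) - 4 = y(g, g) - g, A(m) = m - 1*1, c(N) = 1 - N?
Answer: 179/3 ≈ 59.667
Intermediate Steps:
y(k, W) = -4/9 (y(k, W) = 4/(-8 - 1) = 4/(-9) = 4*(-1/9) = -4/9)
A(m) = -1 + m (A(m) = m - 1 = -1 + m)
G(g) = 32/9 - g (G(g) = 4 + (-4/9 - g) = 32/9 - g)
x = 208/3 (x = 3*(((32/9 - 1*(-2)) + 6)*4)/2 = 3*(((32/9 + 2) + 6)*4)/2 = 3*((50/9 + 6)*4)/2 = 3*((104/9)*4)/2 = (3/2)*(416/9) = 208/3 ≈ 69.333)
(A(-13) + x)/(-5 + c(-3)) + 115 = ((-1 - 13) + 208/3)/(-5 + (1 - 1*(-3))) + 115 = (-14 + 208/3)/(-5 + (1 + 3)) + 115 = 166/(3*(-5 + 4)) + 115 = (166/3)/(-1) + 115 = (166/3)*(-1) + 115 = -166/3 + 115 = 179/3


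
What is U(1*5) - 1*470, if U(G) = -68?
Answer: -538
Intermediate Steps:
U(1*5) - 1*470 = -68 - 1*470 = -68 - 470 = -538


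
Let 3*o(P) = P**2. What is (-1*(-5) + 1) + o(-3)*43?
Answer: 135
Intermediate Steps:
o(P) = P**2/3
(-1*(-5) + 1) + o(-3)*43 = (-1*(-5) + 1) + ((1/3)*(-3)**2)*43 = (5 + 1) + ((1/3)*9)*43 = 6 + 3*43 = 6 + 129 = 135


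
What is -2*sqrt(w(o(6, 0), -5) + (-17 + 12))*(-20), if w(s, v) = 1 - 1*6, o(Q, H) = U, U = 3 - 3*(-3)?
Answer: 40*I*sqrt(10) ≈ 126.49*I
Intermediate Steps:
U = 12 (U = 3 + 9 = 12)
o(Q, H) = 12
w(s, v) = -5 (w(s, v) = 1 - 6 = -5)
-2*sqrt(w(o(6, 0), -5) + (-17 + 12))*(-20) = -2*sqrt(-5 + (-17 + 12))*(-20) = -2*sqrt(-5 - 5)*(-20) = -2*I*sqrt(10)*(-20) = 40*I*sqrt(10)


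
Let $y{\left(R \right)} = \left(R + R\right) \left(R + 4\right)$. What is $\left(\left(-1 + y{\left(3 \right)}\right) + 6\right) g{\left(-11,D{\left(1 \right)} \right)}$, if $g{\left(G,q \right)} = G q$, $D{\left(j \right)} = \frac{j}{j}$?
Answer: $-517$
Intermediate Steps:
$D{\left(j \right)} = 1$
$y{\left(R \right)} = 2 R \left(4 + R\right)$
$\left(\left(-1 + y{\left(3 \right)}\right) + 6\right) g{\left(-11,D{\left(1 \right)} \right)} = \left(\left(-1 + 2 \cdot 3 \left(4 + 3\right)\right) + 6\right) \left(\left(-11\right) 1\right) = \left(\left(-1 + 2 \cdot 3 \cdot 7\right) + 6\right) \left(-11\right) = \left(\left(-1 + 42\right) + 6\right) \left(-11\right) = \left(41 + 6\right) \left(-11\right) = 47 \left(-11\right) = -517$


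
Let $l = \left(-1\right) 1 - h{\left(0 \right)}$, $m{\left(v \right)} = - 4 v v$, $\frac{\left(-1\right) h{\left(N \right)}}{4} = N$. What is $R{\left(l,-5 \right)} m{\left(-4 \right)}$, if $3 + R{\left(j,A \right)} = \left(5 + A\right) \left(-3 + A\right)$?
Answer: $192$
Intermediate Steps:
$h{\left(N \right)} = - 4 N$
$m{\left(v \right)} = - 4 v^{2}$
$l = -1$ ($l = \left(-1\right) 1 - \left(-4\right) 0 = -1 - 0 = -1 + 0 = -1$)
$R{\left(j,A \right)} = -3 + \left(-3 + A\right) \left(5 + A\right)$ ($R{\left(j,A \right)} = -3 + \left(5 + A\right) \left(-3 + A\right) = -3 + \left(-3 + A\right) \left(5 + A\right)$)
$R{\left(l,-5 \right)} m{\left(-4 \right)} = \left(-18 + \left(-5\right)^{2} + 2 \left(-5\right)\right) \left(- 4 \left(-4\right)^{2}\right) = \left(-18 + 25 - 10\right) \left(\left(-4\right) 16\right) = \left(-3\right) \left(-64\right) = 192$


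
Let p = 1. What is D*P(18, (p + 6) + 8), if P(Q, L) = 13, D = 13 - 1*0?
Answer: 169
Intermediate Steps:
D = 13 (D = 13 + 0 = 13)
D*P(18, (p + 6) + 8) = 13*13 = 169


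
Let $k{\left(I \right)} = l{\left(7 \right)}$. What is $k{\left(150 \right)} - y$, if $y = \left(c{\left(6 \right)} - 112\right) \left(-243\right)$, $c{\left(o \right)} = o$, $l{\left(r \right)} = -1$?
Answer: $-25759$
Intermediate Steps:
$k{\left(I \right)} = -1$
$y = 25758$ ($y = \left(6 - 112\right) \left(-243\right) = \left(-106\right) \left(-243\right) = 25758$)
$k{\left(150 \right)} - y = -1 - 25758 = -25759$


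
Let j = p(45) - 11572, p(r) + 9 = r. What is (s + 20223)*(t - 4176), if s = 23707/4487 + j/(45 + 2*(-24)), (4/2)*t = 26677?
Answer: 2969153534350/13461 ≈ 2.2057e+8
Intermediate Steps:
t = 26677/2 (t = (1/2)*26677 = 26677/2 ≈ 13339.)
p(r) = -9 + r
j = -11536 (j = (-9 + 45) - 11572 = 36 - 11572 = -11536)
s = 51833153/13461 (s = 23707/4487 - 11536/(45 + 2*(-24)) = 23707*(1/4487) - 11536/(45 - 48) = 23707/4487 - 11536/(-3) = 23707/4487 - 11536*(-1/3) = 23707/4487 + 11536/3 = 51833153/13461 ≈ 3850.6)
(s + 20223)*(t - 4176) = (51833153/13461 + 20223)*(26677/2 - 4176) = (324054956/13461)*(18325/2) = 2969153534350/13461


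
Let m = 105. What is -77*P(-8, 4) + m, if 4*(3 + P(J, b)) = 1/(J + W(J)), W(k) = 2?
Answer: 8141/24 ≈ 339.21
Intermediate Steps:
P(J, b) = -3 + 1/(4*(2 + J)) (P(J, b) = -3 + 1/(4*(J + 2)) = -3 + 1/(4*(2 + J)))
-77*P(-8, 4) + m = -77*(-23 - 12*(-8))/(4*(2 - 8)) + 105 = -77*(-23 + 96)/(4*(-6)) + 105 = -77*(-1)*73/(4*6) + 105 = -77*(-73/24) + 105 = 5621/24 + 105 = 8141/24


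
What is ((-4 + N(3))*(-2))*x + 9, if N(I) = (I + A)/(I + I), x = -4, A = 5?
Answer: -37/3 ≈ -12.333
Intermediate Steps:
N(I) = (5 + I)/(2*I) (N(I) = (I + 5)/(I + I) = (5 + I)/((2*I)) = (5 + I)*(1/(2*I)) = (5 + I)/(2*I))
((-4 + N(3))*(-2))*x + 9 = ((-4 + (1/2)*(5 + 3)/3)*(-2))*(-4) + 9 = ((-4 + (1/2)*(1/3)*8)*(-2))*(-4) + 9 = ((-4 + 4/3)*(-2))*(-4) + 9 = -8/3*(-2)*(-4) + 9 = (16/3)*(-4) + 9 = -64/3 + 9 = -37/3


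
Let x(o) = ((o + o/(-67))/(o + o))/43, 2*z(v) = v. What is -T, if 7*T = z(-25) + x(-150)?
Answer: 71959/40334 ≈ 1.7841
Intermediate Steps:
z(v) = v/2
x(o) = 33/2881 (x(o) = ((o + o*(-1/67))/((2*o)))*(1/43) = ((o - o/67)*(1/(2*o)))*(1/43) = ((66*o/67)*(1/(2*o)))*(1/43) = (33/67)*(1/43) = 33/2881)
T = -71959/40334 (T = ((½)*(-25) + 33/2881)/7 = (-25/2 + 33/2881)/7 = (⅐)*(-71959/5762) = -71959/40334 ≈ -1.7841)
-T = -1*(-71959/40334) = 71959/40334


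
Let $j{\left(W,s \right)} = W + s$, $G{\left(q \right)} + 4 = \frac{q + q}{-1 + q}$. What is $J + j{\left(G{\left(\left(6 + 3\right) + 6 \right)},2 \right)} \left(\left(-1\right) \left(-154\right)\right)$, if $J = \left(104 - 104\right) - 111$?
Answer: $-89$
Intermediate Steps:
$G{\left(q \right)} = -4 + \frac{2 q}{-1 + q}$ ($G{\left(q \right)} = -4 + \frac{q + q}{-1 + q} = -4 + \frac{2 q}{-1 + q}$)
$J = -111$ ($J = 0 - 111 = -111$)
$J + j{\left(G{\left(\left(6 + 3\right) + 6 \right)},2 \right)} \left(\left(-1\right) \left(-154\right)\right) = -111 + \left(\frac{2 \left(2 - \left(\left(6 + 3\right) + 6\right)\right)}{-1 + \left(\left(6 + 3\right) + 6\right)} + 2\right) \left(\left(-1\right) \left(-154\right)\right) = -111 + \left(\frac{2 \left(2 - \left(9 + 6\right)\right)}{-1 + \left(9 + 6\right)} + 2\right) 154 = -111 + \left(\frac{2 \left(2 - 15\right)}{-1 + 15} + 2\right) 154 = -111 + \left(\frac{2 \left(2 - 15\right)}{14} + 2\right) 154 = -111 + \left(2 \cdot \frac{1}{14} \left(-13\right) + 2\right) 154 = -111 + \left(- \frac{13}{7} + 2\right) 154 = -111 + \frac{1}{7} \cdot 154 = -111 + 22 = -89$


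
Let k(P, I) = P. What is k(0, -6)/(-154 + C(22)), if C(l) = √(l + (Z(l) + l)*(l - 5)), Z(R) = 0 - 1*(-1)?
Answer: 0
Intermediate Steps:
Z(R) = 1 (Z(R) = 0 + 1 = 1)
C(l) = √(l + (1 + l)*(-5 + l)) (C(l) = √(l + (1 + l)*(l - 5)) = √(l + (1 + l)*(-5 + l)))
k(0, -6)/(-154 + C(22)) = 0/(-154 + √(-5 + 22² - 3*22)) = 0/(-154 + √(-5 + 484 - 66)) = 0/(-154 + √413) = 0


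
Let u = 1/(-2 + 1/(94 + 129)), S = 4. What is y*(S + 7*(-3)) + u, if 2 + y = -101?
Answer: 778972/445 ≈ 1750.5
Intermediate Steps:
y = -103 (y = -2 - 101 = -103)
u = -223/445 (u = 1/(-2 + 1/223) = 1/(-445/223) = -223/445 ≈ -0.50112)
y*(S + 7*(-3)) + u = -103*(4 + 7*(-3)) - 223/445 = -103*(4 - 21) - 223/445 = -103*(-17) - 223/445 = 1751 - 223/445 = 778972/445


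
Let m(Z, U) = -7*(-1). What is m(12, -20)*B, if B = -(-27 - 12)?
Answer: 273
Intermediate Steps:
m(Z, U) = 7
B = 39 (B = -1*(-39) = 39)
m(12, -20)*B = 7*39 = 273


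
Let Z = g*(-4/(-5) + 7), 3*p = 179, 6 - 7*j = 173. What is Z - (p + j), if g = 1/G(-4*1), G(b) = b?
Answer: -15859/420 ≈ -37.760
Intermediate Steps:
j = -167/7 (j = 6/7 - ⅐*173 = 6/7 - 173/7 = -167/7 ≈ -23.857)
p = 179/3 (p = (⅓)*179 = 179/3 ≈ 59.667)
g = -¼ (g = 1/(-4*1) = 1/(-4) = -¼ ≈ -0.25000)
Z = -39/20 (Z = -(-4/(-5) + 7)/4 = -(-4*(-⅕) + 7)/4 = -(⅘ + 7)/4 = -¼*39/5 = -39/20 ≈ -1.9500)
Z - (p + j) = -39/20 - (179/3 - 167/7) = -39/20 - 1*752/21 = -39/20 - 752/21 = -15859/420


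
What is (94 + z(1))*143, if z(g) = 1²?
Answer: 13585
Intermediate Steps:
z(g) = 1
(94 + z(1))*143 = (94 + 1)*143 = 95*143 = 13585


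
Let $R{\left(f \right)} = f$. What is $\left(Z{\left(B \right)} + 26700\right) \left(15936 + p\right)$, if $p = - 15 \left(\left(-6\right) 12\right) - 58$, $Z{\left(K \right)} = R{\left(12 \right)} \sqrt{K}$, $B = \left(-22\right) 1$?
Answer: $452778600 + 203496 i \sqrt{22} \approx 4.5278 \cdot 10^{8} + 9.5448 \cdot 10^{5} i$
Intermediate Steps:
$B = -22$
$Z{\left(K \right)} = 12 \sqrt{K}$
$p = 1022$ ($p = \left(-15\right) \left(-72\right) - 58 = 1080 - 58 = 1022$)
$\left(Z{\left(B \right)} + 26700\right) \left(15936 + p\right) = \left(12 \sqrt{-22} + 26700\right) \left(15936 + 1022\right) = \left(12 i \sqrt{22} + 26700\right) 16958 = \left(26700 + 12 i \sqrt{22}\right) 16958 = 452778600 + 203496 i \sqrt{22}$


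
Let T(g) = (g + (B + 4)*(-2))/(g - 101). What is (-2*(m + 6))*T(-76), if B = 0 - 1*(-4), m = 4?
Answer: -1840/177 ≈ -10.395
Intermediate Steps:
B = 4 (B = 0 + 4 = 4)
T(g) = (-16 + g)/(-101 + g) (T(g) = (g + (4 + 4)*(-2))/(g - 101) = (g + 8*(-2))/(-101 + g) = (g - 16)/(-101 + g) = (-16 + g)/(-101 + g))
(-2*(m + 6))*T(-76) = (-2*(4 + 6))*((-16 - 76)/(-101 - 76)) = (-2*10)*(-92/(-177)) = -(-20)*(-92)/177 = -20*92/177 = -1840/177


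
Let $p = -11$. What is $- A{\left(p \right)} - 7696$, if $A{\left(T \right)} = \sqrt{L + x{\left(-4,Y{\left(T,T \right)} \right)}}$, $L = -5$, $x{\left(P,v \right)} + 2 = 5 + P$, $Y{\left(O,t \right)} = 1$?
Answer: $-7696 - i \sqrt{6} \approx -7696.0 - 2.4495 i$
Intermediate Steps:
$x{\left(P,v \right)} = 3 + P$ ($x{\left(P,v \right)} = -2 + \left(5 + P\right) = 3 + P$)
$A{\left(T \right)} = i \sqrt{6}$ ($A{\left(T \right)} = \sqrt{-5 + \left(3 - 4\right)} = \sqrt{-5 - 1} = \sqrt{-6} = i \sqrt{6}$)
$- A{\left(p \right)} - 7696 = - i \sqrt{6} - 7696 = -7696 - i \sqrt{6}$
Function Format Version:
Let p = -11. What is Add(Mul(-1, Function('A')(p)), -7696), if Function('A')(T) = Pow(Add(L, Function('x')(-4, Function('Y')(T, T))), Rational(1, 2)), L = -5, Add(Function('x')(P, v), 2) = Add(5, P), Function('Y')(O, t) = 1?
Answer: Add(-7696, Mul(-1, I, Pow(6, Rational(1, 2)))) ≈ Add(-7696.0, Mul(-2.4495, I))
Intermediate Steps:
Function('x')(P, v) = Add(3, P) (Function('x')(P, v) = Add(-2, Add(5, P)) = Add(3, P))
Function('A')(T) = Mul(I, Pow(6, Rational(1, 2))) (Function('A')(T) = Pow(Add(-5, Add(3, -4)), Rational(1, 2)) = Pow(Add(-5, -1), Rational(1, 2)) = Pow(-6, Rational(1, 2)) = Mul(I, Pow(6, Rational(1, 2))))
Add(Mul(-1, Function('A')(p)), -7696) = Add(Mul(-1, Mul(I, Pow(6, Rational(1, 2)))), -7696) = Add(Mul(-1, I, Pow(6, Rational(1, 2))), -7696) = Add(-7696, Mul(-1, I, Pow(6, Rational(1, 2))))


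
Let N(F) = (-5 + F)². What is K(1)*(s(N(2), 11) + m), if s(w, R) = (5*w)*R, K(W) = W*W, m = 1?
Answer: 496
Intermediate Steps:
K(W) = W²
s(w, R) = 5*R*w
K(1)*(s(N(2), 11) + m) = 1²*(5*11*(-5 + 2)² + 1) = 1*(5*11*(-3)² + 1) = 1*(5*11*9 + 1) = 1*(495 + 1) = 1*496 = 496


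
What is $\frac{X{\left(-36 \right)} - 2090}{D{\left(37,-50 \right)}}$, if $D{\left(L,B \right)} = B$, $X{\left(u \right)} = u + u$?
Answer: $\frac{1081}{25} \approx 43.24$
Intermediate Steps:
$X{\left(u \right)} = 2 u$
$\frac{X{\left(-36 \right)} - 2090}{D{\left(37,-50 \right)}} = \frac{2 \left(-36\right) - 2090}{-50} = \left(-72 - 2090\right) \left(- \frac{1}{50}\right) = \left(-2162\right) \left(- \frac{1}{50}\right) = \frac{1081}{25}$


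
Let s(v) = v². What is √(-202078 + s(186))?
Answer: 7*I*√3418 ≈ 409.25*I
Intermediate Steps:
√(-202078 + s(186)) = √(-202078 + 186²) = √(-202078 + 34596) = √(-167482) = 7*I*√3418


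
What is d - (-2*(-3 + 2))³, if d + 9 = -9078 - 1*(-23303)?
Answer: 14208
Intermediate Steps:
d = 14216 (d = -9 + (-9078 - 1*(-23303)) = -9 + (-9078 + 23303) = -9 + 14225 = 14216)
d - (-2*(-3 + 2))³ = 14216 - (-2*(-3 + 2))³ = 14216 - (-2*(-1))³ = 14216 - 1*2³ = 14216 - 1*8 = 14216 - 8 = 14208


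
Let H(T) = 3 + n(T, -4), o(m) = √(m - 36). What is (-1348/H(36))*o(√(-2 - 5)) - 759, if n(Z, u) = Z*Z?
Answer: -759 - 1348*√(-36 + I*√7)/1299 ≈ -759.23 - 6.2305*I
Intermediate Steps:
n(Z, u) = Z²
o(m) = √(-36 + m)
H(T) = 3 + T²
(-1348/H(36))*o(√(-2 - 5)) - 759 = (-1348/(3 + 36²))*√(-36 + √(-2 - 5)) - 759 = (-1348/(3 + 1296))*√(-36 + √(-7)) - 759 = (-1348/1299)*√(-36 + I*√7) - 759 = (-1348*1/1299)*√(-36 + I*√7) - 759 = -1348*√(-36 + I*√7)/1299 - 759 = -759 - 1348*√(-36 + I*√7)/1299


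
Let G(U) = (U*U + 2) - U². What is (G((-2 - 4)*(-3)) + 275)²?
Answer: 76729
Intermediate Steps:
G(U) = 2 (G(U) = (U² + 2) - U² = (2 + U²) - U² = 2)
(G((-2 - 4)*(-3)) + 275)² = (2 + 275)² = 277² = 76729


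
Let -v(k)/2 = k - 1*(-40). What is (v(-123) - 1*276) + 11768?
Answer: 11658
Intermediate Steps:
v(k) = -80 - 2*k (v(k) = -2*(k - 1*(-40)) = -2*(k + 40) = -2*(40 + k) = -80 - 2*k)
(v(-123) - 1*276) + 11768 = ((-80 - 2*(-123)) - 1*276) + 11768 = ((-80 + 246) - 276) + 11768 = (166 - 276) + 11768 = -110 + 11768 = 11658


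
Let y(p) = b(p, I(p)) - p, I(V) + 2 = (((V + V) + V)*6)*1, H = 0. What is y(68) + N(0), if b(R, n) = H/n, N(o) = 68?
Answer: 0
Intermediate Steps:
I(V) = -2 + 18*V (I(V) = -2 + (((V + V) + V)*6)*1 = -2 + ((2*V + V)*6)*1 = -2 + ((3*V)*6)*1 = -2 + (18*V)*1 = -2 + 18*V)
b(R, n) = 0 (b(R, n) = 0/n = 0)
y(p) = -p (y(p) = 0 - p = -p)
y(68) + N(0) = -1*68 + 68 = -68 + 68 = 0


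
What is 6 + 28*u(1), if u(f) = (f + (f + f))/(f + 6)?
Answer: 18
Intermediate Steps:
u(f) = 3*f/(6 + f) (u(f) = (f + 2*f)/(6 + f) = (3*f)/(6 + f) = 3*f/(6 + f))
6 + 28*u(1) = 6 + 28*(3*1/(6 + 1)) = 6 + 28*(3*1/7) = 6 + 28*(3*1*(⅐)) = 6 + 28*(3/7) = 6 + 12 = 18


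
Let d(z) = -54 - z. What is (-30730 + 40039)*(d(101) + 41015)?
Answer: 380365740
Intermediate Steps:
(-30730 + 40039)*(d(101) + 41015) = (-30730 + 40039)*((-54 - 1*101) + 41015) = 9309*((-54 - 101) + 41015) = 9309*(-155 + 41015) = 9309*40860 = 380365740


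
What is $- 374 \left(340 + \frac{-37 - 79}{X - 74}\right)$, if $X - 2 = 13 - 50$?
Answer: $- \frac{13903824}{109} \approx -1.2756 \cdot 10^{5}$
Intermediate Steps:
$X = -35$ ($X = 2 + \left(13 - 50\right) = 2 - 37 = -35$)
$- 374 \left(340 + \frac{-37 - 79}{X - 74}\right) = - 374 \left(340 + \frac{-37 - 79}{-35 - 74}\right) = - 374 \left(340 - \frac{116}{-109}\right) = - 374 \left(340 - - \frac{116}{109}\right) = - 374 \left(340 + \frac{116}{109}\right) = \left(-374\right) \frac{37176}{109} = - \frac{13903824}{109}$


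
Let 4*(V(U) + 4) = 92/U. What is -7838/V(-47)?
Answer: 368386/211 ≈ 1745.9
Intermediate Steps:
V(U) = -4 + 23/U (V(U) = -4 + (92/U)/4 = -4 + 23/U)
-7838/V(-47) = -7838/(-4 + 23/(-47)) = -7838/(-4 + 23*(-1/47)) = -7838/(-4 - 23/47) = -7838/(-211/47) = -7838*(-47/211) = 368386/211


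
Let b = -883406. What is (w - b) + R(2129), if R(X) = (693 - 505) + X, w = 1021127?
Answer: 1906850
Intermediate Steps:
R(X) = 188 + X
(w - b) + R(2129) = (1021127 - 1*(-883406)) + (188 + 2129) = (1021127 + 883406) + 2317 = 1904533 + 2317 = 1906850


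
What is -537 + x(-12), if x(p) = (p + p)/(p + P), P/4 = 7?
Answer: -1077/2 ≈ -538.50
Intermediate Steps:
P = 28 (P = 4*7 = 28)
x(p) = 2*p/(28 + p) (x(p) = (p + p)/(p + 28) = (2*p)/(28 + p) = 2*p/(28 + p))
-537 + x(-12) = -537 + 2*(-12)/(28 - 12) = -537 + 2*(-12)/16 = -537 + 2*(-12)*(1/16) = -537 - 3/2 = -1077/2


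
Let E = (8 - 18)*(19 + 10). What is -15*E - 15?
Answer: 4335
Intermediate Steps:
E = -290 (E = -10*29 = -290)
-15*E - 15 = -15*(-290) - 15 = 4350 - 15 = 4335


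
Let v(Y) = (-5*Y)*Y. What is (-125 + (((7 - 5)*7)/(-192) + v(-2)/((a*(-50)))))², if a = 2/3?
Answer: 3569704009/230400 ≈ 15494.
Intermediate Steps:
v(Y) = -5*Y²
a = ⅔ (a = 2*(⅓) = ⅔ ≈ 0.66667)
(-125 + (((7 - 5)*7)/(-192) + v(-2)/((a*(-50)))))² = (-125 + (((7 - 5)*7)/(-192) + (-5*(-2)²)/(((⅔)*(-50)))))² = (-125 + ((2*7)*(-1/192) + (-5*4)/(-100/3)))² = (-125 + (14*(-1/192) - 20*(-3/100)))² = (-125 + (-7/96 + ⅗))² = (-125 + 253/480)² = (-59747/480)² = 3569704009/230400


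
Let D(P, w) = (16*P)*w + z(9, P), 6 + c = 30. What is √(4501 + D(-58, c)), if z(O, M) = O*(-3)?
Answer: I*√17798 ≈ 133.41*I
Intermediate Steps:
z(O, M) = -3*O
c = 24 (c = -6 + 30 = 24)
D(P, w) = -27 + 16*P*w (D(P, w) = (16*P)*w - 3*9 = 16*P*w - 27 = -27 + 16*P*w)
√(4501 + D(-58, c)) = √(4501 + (-27 + 16*(-58)*24)) = √(4501 + (-27 - 22272)) = √(4501 - 22299) = √(-17798) = I*√17798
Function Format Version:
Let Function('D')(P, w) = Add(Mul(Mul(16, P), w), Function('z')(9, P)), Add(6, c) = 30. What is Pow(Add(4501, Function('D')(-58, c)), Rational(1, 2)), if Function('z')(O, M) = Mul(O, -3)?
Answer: Mul(I, Pow(17798, Rational(1, 2))) ≈ Mul(133.41, I)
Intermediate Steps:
Function('z')(O, M) = Mul(-3, O)
c = 24 (c = Add(-6, 30) = 24)
Function('D')(P, w) = Add(-27, Mul(16, P, w)) (Function('D')(P, w) = Add(Mul(Mul(16, P), w), Mul(-3, 9)) = Add(Mul(16, P, w), -27) = Add(-27, Mul(16, P, w)))
Pow(Add(4501, Function('D')(-58, c)), Rational(1, 2)) = Pow(Add(4501, Add(-27, Mul(16, -58, 24))), Rational(1, 2)) = Pow(Add(4501, Add(-27, -22272)), Rational(1, 2)) = Pow(Add(4501, -22299), Rational(1, 2)) = Pow(-17798, Rational(1, 2)) = Mul(I, Pow(17798, Rational(1, 2)))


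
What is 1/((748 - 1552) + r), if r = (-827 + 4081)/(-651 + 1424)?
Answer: -773/618238 ≈ -0.0012503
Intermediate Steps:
r = 3254/773 ≈ 4.2096
1/((748 - 1552) + r) = 1/((748 - 1552) + 3254/773) = 1/(-804 + 3254/773) = 1/(-618238/773) = -773/618238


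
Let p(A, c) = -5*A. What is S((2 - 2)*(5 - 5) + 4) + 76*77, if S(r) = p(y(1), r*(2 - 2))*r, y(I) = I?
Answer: 5832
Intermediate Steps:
S(r) = -5*r (S(r) = (-5*1)*r = -5*r)
S((2 - 2)*(5 - 5) + 4) + 76*77 = -5*((2 - 2)*(5 - 5) + 4) + 76*77 = -5*(0*0 + 4) + 5852 = -5*(0 + 4) + 5852 = -5*4 + 5852 = -20 + 5852 = 5832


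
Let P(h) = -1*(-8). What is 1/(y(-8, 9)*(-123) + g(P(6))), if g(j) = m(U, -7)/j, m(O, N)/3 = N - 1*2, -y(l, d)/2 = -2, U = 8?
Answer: -8/3963 ≈ -0.0020187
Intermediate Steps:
y(l, d) = 4 (y(l, d) = -2*(-2) = 4)
m(O, N) = -6 + 3*N (m(O, N) = 3*(N - 1*2) = 3*(N - 2) = 3*(-2 + N) = -6 + 3*N)
P(h) = 8
g(j) = -27/j (g(j) = (-6 + 3*(-7))/j = (-6 - 21)/j = -27/j)
1/(y(-8, 9)*(-123) + g(P(6))) = 1/(4*(-123) - 27/8) = 1/(-492 - 27*⅛) = 1/(-492 - 27/8) = 1/(-3963/8) = -8/3963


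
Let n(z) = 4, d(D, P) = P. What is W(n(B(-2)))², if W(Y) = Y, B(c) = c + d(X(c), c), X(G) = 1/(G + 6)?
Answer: 16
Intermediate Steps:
X(G) = 1/(6 + G)
B(c) = 2*c (B(c) = c + c = 2*c)
W(n(B(-2)))² = 4² = 16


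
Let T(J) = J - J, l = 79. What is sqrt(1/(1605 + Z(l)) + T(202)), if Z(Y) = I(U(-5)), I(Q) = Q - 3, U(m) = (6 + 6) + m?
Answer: sqrt(1609)/1609 ≈ 0.024930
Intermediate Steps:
U(m) = 12 + m
I(Q) = -3 + Q
T(J) = 0
Z(Y) = 4 (Z(Y) = -3 + (12 - 5) = -3 + 7 = 4)
sqrt(1/(1605 + Z(l)) + T(202)) = sqrt(1/(1605 + 4) + 0) = sqrt(1/1609 + 0) = sqrt(1/1609) = sqrt(1609)/1609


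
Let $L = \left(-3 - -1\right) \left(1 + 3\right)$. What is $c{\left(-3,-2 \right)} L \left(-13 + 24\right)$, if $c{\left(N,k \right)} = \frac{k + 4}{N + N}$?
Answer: $\frac{88}{3} \approx 29.333$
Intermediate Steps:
$c{\left(N,k \right)} = \frac{4 + k}{2 N}$
$L = -8$ ($L = \left(-3 + 1\right) 4 = \left(-2\right) 4 = -8$)
$c{\left(-3,-2 \right)} L \left(-13 + 24\right) = \frac{4 - 2}{2 \left(-3\right)} \left(-8\right) \left(-13 + 24\right) = \frac{1}{2} \left(- \frac{1}{3}\right) 2 \left(-8\right) 11 = \left(- \frac{1}{3}\right) \left(-8\right) 11 = \frac{8}{3} \cdot 11 = \frac{88}{3}$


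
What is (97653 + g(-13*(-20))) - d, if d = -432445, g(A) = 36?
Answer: 530134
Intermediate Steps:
(97653 + g(-13*(-20))) - d = (97653 + 36) - 1*(-432445) = 97689 + 432445 = 530134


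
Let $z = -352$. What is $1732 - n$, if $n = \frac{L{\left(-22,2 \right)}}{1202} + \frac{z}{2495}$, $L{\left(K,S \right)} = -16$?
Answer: $\frac{2597356852}{1499495} \approx 1732.2$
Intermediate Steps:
$n = - \frac{231512}{1499495}$ ($n = - \frac{16}{1202} - \frac{352}{2495} = \left(-16\right) \frac{1}{1202} - \frac{352}{2495} = - \frac{8}{601} - \frac{352}{2495} = - \frac{231512}{1499495} \approx -0.15439$)
$1732 - n = 1732 - - \frac{231512}{1499495} = 1732 + \frac{231512}{1499495} = \frac{2597356852}{1499495}$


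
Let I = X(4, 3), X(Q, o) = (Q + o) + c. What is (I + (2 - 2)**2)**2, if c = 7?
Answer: 196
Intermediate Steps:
X(Q, o) = 7 + Q + o (X(Q, o) = (Q + o) + 7 = 7 + Q + o)
I = 14 (I = 7 + 4 + 3 = 14)
(I + (2 - 2)**2)**2 = (14 + (2 - 2)**2)**2 = (14 + 0**2)**2 = (14 + 0)**2 = 14**2 = 196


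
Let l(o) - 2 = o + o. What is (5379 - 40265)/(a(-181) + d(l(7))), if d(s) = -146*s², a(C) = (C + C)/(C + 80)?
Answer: 1761743/1887307 ≈ 0.93347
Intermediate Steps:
l(o) = 2 + 2*o (l(o) = 2 + (o + o) = 2 + 2*o)
a(C) = 2*C/(80 + C) (a(C) = (2*C)/(80 + C) = 2*C/(80 + C))
(5379 - 40265)/(a(-181) + d(l(7))) = (5379 - 40265)/(2*(-181)/(80 - 181) - 146*(2 + 2*7)²) = -34886/(2*(-181)/(-101) - 146*(2 + 14)²) = -34886/(2*(-181)*(-1/101) - 146*16²) = -34886/(362/101 - 146*256) = -34886/(362/101 - 37376) = -34886/(-3774614/101) = -34886*(-101/3774614) = 1761743/1887307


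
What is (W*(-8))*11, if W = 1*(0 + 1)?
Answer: -88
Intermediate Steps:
W = 1 (W = 1*1 = 1)
(W*(-8))*11 = (1*(-8))*11 = -8*11 = -88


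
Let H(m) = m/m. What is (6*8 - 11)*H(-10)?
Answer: 37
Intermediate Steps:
H(m) = 1
(6*8 - 11)*H(-10) = (6*8 - 11)*1 = (48 - 11)*1 = 37*1 = 37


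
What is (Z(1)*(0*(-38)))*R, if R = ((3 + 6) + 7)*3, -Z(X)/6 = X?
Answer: 0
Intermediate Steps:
Z(X) = -6*X
R = 48 (R = (9 + 7)*3 = 16*3 = 48)
(Z(1)*(0*(-38)))*R = ((-6*1)*(0*(-38)))*48 = -6*0*48 = 0*48 = 0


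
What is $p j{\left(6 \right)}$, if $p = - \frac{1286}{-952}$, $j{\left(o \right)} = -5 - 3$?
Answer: $- \frac{1286}{119} \approx -10.807$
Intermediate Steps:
$j{\left(o \right)} = -8$ ($j{\left(o \right)} = -5 - 3 = -8$)
$p = \frac{643}{476}$ ($p = \left(-1286\right) \left(- \frac{1}{952}\right) = \frac{643}{476} \approx 1.3508$)
$p j{\left(6 \right)} = \frac{643}{476} \left(-8\right) = - \frac{1286}{119}$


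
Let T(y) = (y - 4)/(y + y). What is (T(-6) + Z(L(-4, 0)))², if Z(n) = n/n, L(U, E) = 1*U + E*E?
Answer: 121/36 ≈ 3.3611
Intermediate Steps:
L(U, E) = U + E²
T(y) = (-4 + y)/(2*y) (T(y) = (-4 + y)/((2*y)) = (-4 + y)*(1/(2*y)) = (-4 + y)/(2*y))
Z(n) = 1
(T(-6) + Z(L(-4, 0)))² = ((½)*(-4 - 6)/(-6) + 1)² = ((½)*(-⅙)*(-10) + 1)² = (⅚ + 1)² = (11/6)² = 121/36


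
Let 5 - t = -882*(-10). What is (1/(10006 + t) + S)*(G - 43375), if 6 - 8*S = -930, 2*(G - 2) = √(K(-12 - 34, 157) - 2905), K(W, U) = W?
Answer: -6043940804/1191 + 69674*I*√2951/1191 ≈ -5.0747e+6 + 3177.9*I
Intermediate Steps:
G = 2 + I*√2951/2 (G = 2 + √((-12 - 34) - 2905)/2 = 2 + √(-46 - 2905)/2 = 2 + √(-2951)/2 = 2 + (I*√2951)/2 = 2 + I*√2951/2 ≈ 2.0 + 27.162*I)
S = 117 (S = ¾ - ⅛*(-930) = ¾ + 465/4 = 117)
t = -8815 (t = 5 - (-882)*(-10) = 5 - 1*8820 = 5 - 8820 = -8815)
(1/(10006 + t) + S)*(G - 43375) = (1/(10006 - 8815) + 117)*((2 + I*√2951/2) - 43375) = (1/1191 + 117)*(-43373 + I*√2951/2) = 139348*(-43373 + I*√2951/2)/1191 = -6043940804/1191 + 69674*I*√2951/1191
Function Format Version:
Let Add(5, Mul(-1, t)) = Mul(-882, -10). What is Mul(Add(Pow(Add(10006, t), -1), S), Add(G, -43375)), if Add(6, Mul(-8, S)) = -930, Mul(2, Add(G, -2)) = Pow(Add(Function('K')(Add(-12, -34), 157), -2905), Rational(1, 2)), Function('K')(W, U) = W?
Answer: Add(Rational(-6043940804, 1191), Mul(Rational(69674, 1191), I, Pow(2951, Rational(1, 2)))) ≈ Add(-5.0747e+6, Mul(3177.9, I))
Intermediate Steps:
G = Add(2, Mul(Rational(1, 2), I, Pow(2951, Rational(1, 2)))) (G = Add(2, Mul(Rational(1, 2), Pow(Add(Add(-12, -34), -2905), Rational(1, 2)))) = Add(2, Mul(Rational(1, 2), Pow(Add(-46, -2905), Rational(1, 2)))) = Add(2, Mul(Rational(1, 2), Pow(-2951, Rational(1, 2)))) = Add(2, Mul(Rational(1, 2), Mul(I, Pow(2951, Rational(1, 2))))) = Add(2, Mul(Rational(1, 2), I, Pow(2951, Rational(1, 2)))) ≈ Add(2.0000, Mul(27.162, I)))
S = 117 (S = Add(Rational(3, 4), Mul(Rational(-1, 8), -930)) = Add(Rational(3, 4), Rational(465, 4)) = 117)
t = -8815 (t = Add(5, Mul(-1, Mul(-882, -10))) = Add(5, Mul(-1, 8820)) = Add(5, -8820) = -8815)
Mul(Add(Pow(Add(10006, t), -1), S), Add(G, -43375)) = Mul(Add(Pow(Add(10006, -8815), -1), 117), Add(Add(2, Mul(Rational(1, 2), I, Pow(2951, Rational(1, 2)))), -43375)) = Mul(Add(Pow(1191, -1), 117), Add(-43373, Mul(Rational(1, 2), I, Pow(2951, Rational(1, 2))))) = Mul(Add(Rational(1, 1191), 117), Add(-43373, Mul(Rational(1, 2), I, Pow(2951, Rational(1, 2))))) = Mul(Rational(139348, 1191), Add(-43373, Mul(Rational(1, 2), I, Pow(2951, Rational(1, 2))))) = Add(Rational(-6043940804, 1191), Mul(Rational(69674, 1191), I, Pow(2951, Rational(1, 2))))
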